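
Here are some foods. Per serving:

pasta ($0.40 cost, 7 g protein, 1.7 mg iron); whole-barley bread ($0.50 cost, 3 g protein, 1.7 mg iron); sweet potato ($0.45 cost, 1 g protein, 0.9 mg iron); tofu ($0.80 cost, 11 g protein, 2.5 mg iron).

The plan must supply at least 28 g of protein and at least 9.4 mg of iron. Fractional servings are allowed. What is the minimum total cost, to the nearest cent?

Compare the cost at each extreme point of the feasible region.
pasta only: max(28/7, 9.4/1.7) = 5.529 servings → $2.21.
whole-barley bread only: max(28/3, 9.4/1.7) = 9.333 servings → $4.67.
sweet potato only: max(28/1, 9.4/0.9) = 28 servings → $12.60.
tofu only: max(28/11, 9.4/2.5) = 3.76 servings → $3.01.
pasta + whole-barley bread with both tight: 2.853 servings and 2.676 servings → $2.48.
pasta + sweet potato with both tight: 3.435 servings and 3.957 servings → $3.15.
pasta + tofu: intersection lies outside the first quadrant.
whole-barley bread + sweet potato with both targets exact would need a negative amount; discard.
whole-barley bread + tofu with both tight: 2.982 servings and 1.732 servings → $2.88.
sweet potato + tofu with both tight: 4.514 servings and 2.135 servings → $3.74.
So the least-cost plan costs $2.21.

$2.21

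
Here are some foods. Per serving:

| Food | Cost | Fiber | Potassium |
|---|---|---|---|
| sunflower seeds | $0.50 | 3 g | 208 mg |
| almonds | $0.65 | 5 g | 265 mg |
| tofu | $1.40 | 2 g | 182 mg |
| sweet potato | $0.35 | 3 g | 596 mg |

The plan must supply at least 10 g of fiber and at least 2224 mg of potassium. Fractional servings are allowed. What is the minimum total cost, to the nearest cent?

$1.31

sunflower seeds only: max(10/3, 2224/208) = 10.69 servings → $5.35.
almonds only: max(10/5, 2224/265) = 8.392 servings → $5.46.
tofu only: max(10/2, 2224/182) = 12.22 servings → $17.11.
sweet potato only: max(10/3, 2224/596) = 3.732 servings → $1.31.
sunflower seeds + almonds: the both-tight solution has a negative serving — not a feasible corner.
sunflower seeds + tofu with both targets exact would need a negative amount; discard.
sunflower seeds + sweet potato with both targets exact would need a negative amount; discard.
almonds + tofu: the both-tight solution has a negative serving — not a feasible corner.
almonds + sweet potato with both targets exact would need a negative amount; discard.
tofu + sweet potato: intersection lies outside the first quadrant.
The minimum over all feasible corners is $1.31.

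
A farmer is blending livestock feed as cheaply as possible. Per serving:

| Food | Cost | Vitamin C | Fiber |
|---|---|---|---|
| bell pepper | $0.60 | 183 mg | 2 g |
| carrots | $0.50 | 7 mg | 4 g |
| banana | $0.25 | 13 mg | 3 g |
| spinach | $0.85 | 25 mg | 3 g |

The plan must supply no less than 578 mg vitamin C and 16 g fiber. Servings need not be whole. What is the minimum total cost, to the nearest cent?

$2.60

bell pepper only: max(578/183, 16/2) = 8 servings → $4.80.
carrots only: max(578/7, 16/4) = 82.57 servings → $41.29.
banana only: max(578/13, 16/3) = 44.46 servings → $11.12.
spinach only: max(578/25, 16/3) = 23.12 servings → $19.65.
bell pepper + carrots with both tight: 3.064 servings and 2.468 servings → $3.07.
bell pepper + banana with both tight: 2.918 servings and 3.388 servings → $2.60.
bell pepper + spinach with both tight: 2.673 servings and 3.551 servings → $4.62.
carrots + banana: the both-tight solution has a negative serving — not a feasible corner.
carrots + spinach: intersection lies outside the first quadrant.
banana + spinach: intersection lies outside the first quadrant.
So the least-cost plan costs $2.60.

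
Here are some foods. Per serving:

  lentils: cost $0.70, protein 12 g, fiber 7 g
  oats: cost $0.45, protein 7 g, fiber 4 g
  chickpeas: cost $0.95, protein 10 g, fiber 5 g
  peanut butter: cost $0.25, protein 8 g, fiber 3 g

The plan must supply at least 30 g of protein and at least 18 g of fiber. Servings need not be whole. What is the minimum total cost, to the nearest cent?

$1.50

Two binding constraints pin down two serving amounts, so the optimal mix uses at most two foods. The candidates are each food alone (scaled to the tighter of protein/fiber) and each pair with both constraints tight.
lentils only: max(30/12, 18/7) = 2.571 servings → $1.80.
oats only: max(30/7, 18/4) = 4.5 servings → $2.02.
chickpeas only: max(30/10, 18/5) = 3.6 servings → $3.42.
peanut butter only: max(30/8, 18/3) = 6 servings → $1.50.
lentils + oats: intersection lies outside the first quadrant.
lentils + chickpeas: intersection lies outside the first quadrant.
lentils + peanut butter with both targets exact would need a negative amount; discard.
oats + chickpeas: the both-tight solution has a negative serving — not a feasible corner.
oats + peanut butter: the both-tight solution has a negative serving — not a feasible corner.
chickpeas + peanut butter with both targets exact would need a negative amount; discard.
So the least-cost plan costs $1.50.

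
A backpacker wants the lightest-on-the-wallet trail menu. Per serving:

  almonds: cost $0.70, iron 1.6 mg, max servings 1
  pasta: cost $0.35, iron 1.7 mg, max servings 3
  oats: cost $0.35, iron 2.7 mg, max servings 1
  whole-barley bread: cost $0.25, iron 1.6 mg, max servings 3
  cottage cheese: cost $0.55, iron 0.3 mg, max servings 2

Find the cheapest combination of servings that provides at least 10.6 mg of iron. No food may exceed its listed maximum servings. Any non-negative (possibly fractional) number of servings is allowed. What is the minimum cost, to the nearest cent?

Cost per mg of iron: oats $0.1296, whole-barley bread $0.1562, pasta $0.2059, almonds $0.4375, cottage cheese $1.8333.
Take 1 serving of oats: +2.7 mg iron for $0.35 (total $0.35, still need 7.9 mg).
Take 3 servings of whole-barley bread: +4.8 mg iron for $0.75 (total $1.10, still need 3.1 mg).
Take 1.824 servings of pasta: +3.1 mg iron for $0.64 (total $1.74, still need 0.0 mg).
Filling from the cheapest source first is optimal under one linear minimum: $1.74.

$1.74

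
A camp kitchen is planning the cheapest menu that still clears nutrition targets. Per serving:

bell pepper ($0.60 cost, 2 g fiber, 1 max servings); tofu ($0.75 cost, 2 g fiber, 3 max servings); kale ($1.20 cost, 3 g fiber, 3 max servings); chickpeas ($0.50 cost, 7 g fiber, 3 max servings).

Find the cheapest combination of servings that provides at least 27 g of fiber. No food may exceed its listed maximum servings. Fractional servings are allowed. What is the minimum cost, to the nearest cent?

$3.60

Cost per g of fiber: chickpeas $0.0714, bell pepper $0.3000, tofu $0.3750, kale $0.4000.
Take 3 servings of chickpeas: +21.0 g fiber for $1.50 (total $1.50, still need 6.0 g).
Take 1 serving of bell pepper: +2.0 g fiber for $0.60 (total $2.10, still need 4.0 g).
Take 2 servings of tofu: +4.0 g fiber for $1.50 (total $3.60, still need 0.0 g).
Greedy by cheapest-per-g is optimal for a single linear constraint, so the minimum cost is $3.60.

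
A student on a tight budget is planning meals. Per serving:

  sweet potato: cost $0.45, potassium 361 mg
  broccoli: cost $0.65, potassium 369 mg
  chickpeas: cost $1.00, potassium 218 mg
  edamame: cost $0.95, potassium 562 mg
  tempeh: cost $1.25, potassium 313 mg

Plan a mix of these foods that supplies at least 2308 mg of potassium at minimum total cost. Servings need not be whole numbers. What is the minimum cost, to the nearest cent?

$2.88

Cost per mg of potassium: sweet potato $0.0012, edamame $0.0017, broccoli $0.0018, tempeh $0.0040, chickpeas $0.0046.
With no serving limits, use only sweet potato: 2308 mg / 361 mg = 6.393 servings × $0.45 = $2.88.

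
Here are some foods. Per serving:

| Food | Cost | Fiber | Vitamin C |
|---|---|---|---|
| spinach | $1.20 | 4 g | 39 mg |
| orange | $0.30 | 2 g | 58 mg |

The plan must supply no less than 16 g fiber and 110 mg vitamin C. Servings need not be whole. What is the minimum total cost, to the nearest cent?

Two binding constraints pin down two serving amounts, so the optimal mix uses at most two foods. The candidates are each food alone (scaled to the tighter of fiber/vitamin C) and each pair with both constraints tight.
spinach only: max(16/4, 110/39) = 4 servings → $4.80.
orange only: max(16/2, 110/58) = 8 servings → $2.40.
spinach + orange: intersection lies outside the first quadrant.
Cheapest feasible corner: $2.40.

$2.40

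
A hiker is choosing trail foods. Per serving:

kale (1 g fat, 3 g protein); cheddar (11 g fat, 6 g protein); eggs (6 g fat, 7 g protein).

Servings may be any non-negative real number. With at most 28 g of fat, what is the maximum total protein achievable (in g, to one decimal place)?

84.0 g

Protein per g fat: kale 3, eggs 1.167, cheddar 0.5455.
With no serving limits, spend the whole fat allowance on kale: 28 g / 1 g × 3 g = 84.0 g.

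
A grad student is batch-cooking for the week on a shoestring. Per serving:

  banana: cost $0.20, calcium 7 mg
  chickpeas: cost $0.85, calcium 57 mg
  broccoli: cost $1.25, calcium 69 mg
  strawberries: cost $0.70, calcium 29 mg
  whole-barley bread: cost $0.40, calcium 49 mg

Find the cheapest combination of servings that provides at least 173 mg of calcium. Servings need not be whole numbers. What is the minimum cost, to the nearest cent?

$1.41

Cost per mg of calcium: whole-barley bread $0.0082, chickpeas $0.0149, broccoli $0.0181, strawberries $0.0241, banana $0.0286.
With no serving limits, use only whole-barley bread: 173 mg / 49 mg = 3.531 servings × $0.40 = $1.41.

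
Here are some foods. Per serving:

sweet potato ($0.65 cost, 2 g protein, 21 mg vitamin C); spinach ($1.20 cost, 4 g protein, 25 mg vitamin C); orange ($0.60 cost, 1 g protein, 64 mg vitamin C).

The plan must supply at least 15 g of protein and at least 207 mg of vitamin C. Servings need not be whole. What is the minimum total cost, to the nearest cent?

$5.09

sweet potato only: max(15/2, 207/21) = 9.857 servings → $6.41.
spinach only: max(15/4, 207/25) = 8.28 servings → $9.94.
orange only: max(15/1, 207/64) = 15 servings → $9.00.
sweet potato + spinach with both targets exact would need a negative amount; discard.
sweet potato + orange with both tight: 7.037 servings and 0.9252 servings → $5.13.
spinach + orange with both tight: 3.26 servings and 1.961 servings → $5.09.
Cheapest feasible corner: $5.09.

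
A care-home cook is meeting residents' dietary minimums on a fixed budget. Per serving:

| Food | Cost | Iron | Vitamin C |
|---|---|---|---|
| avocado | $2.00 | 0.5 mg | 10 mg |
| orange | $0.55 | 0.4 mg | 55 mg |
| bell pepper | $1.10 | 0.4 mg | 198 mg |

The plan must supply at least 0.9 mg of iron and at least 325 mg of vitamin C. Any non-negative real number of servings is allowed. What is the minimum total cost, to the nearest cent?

$2.01

A basic optimal solution has at most two foods positive. Try each food alone and each pair with both targets met exactly.
avocado only: max(0.9/0.5, 325/10) = 32.5 servings → $65.00.
orange only: max(0.9/0.4, 325/55) = 5.909 servings → $3.25.
bell pepper only: max(0.9/0.4, 325/198) = 2.25 servings → $2.48.
avocado + orange: the both-tight solution has a negative serving — not a feasible corner.
avocado + bell pepper with both tight: 0.5074 servings and 1.616 servings → $2.79.
orange + bell pepper with both tight: 0.8427 servings and 1.407 servings → $2.01.
Cheapest feasible corner: $2.01.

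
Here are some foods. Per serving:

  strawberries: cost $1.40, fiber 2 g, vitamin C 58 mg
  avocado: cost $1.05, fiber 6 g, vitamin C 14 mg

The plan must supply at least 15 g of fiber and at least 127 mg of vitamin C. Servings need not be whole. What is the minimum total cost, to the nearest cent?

$4.44

A basic optimal solution has at most two foods positive. Try each food alone and each pair with both targets met exactly.
strawberries only: max(15/2, 127/58) = 7.5 servings → $10.50.
avocado only: max(15/6, 127/14) = 9.071 servings → $9.53.
strawberries + avocado with both tight: 1.725 servings and 1.925 servings → $4.44.
The minimum over all feasible corners is $4.44.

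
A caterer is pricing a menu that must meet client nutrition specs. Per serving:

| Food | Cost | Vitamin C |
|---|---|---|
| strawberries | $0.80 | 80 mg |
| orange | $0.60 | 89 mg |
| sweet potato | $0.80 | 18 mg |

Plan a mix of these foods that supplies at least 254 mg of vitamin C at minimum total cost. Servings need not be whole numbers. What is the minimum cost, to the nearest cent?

$1.71

Cost per mg of vitamin C: orange $0.0067, strawberries $0.0100, sweet potato $0.0444.
With no serving limits, use only orange: 254 mg / 89 mg = 2.854 servings × $0.60 = $1.71.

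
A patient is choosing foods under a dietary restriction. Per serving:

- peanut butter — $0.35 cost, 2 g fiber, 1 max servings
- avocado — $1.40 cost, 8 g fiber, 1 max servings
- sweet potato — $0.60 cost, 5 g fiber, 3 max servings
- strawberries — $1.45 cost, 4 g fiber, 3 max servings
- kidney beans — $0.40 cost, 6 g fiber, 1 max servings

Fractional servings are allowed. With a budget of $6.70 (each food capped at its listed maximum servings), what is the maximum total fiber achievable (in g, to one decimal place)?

Fiber per dollar: kidney beans 15, sweet potato 8.333, peanut butter 5.714, avocado 5.714, strawberries 2.759.
Take 1 serving of kidney beans: spends $0.40, +6.0 g fiber (running total 6.0 g).
Take 3 servings of sweet potato: spends $1.80, +15.0 g fiber (running total 21.0 g).
Take 1 serving of peanut butter: spends $0.35, +2.0 g fiber (running total 23.0 g).
Take 1 serving of avocado: spends $1.40, +8.0 g fiber (running total 31.0 g).
Take 1.897 servings of strawberries: spends $2.75, +7.6 g fiber (running total 38.6 g).
Filling greedily by fiber-per-dollar is optimal for one linear limit, giving 38.6 g.

38.6 g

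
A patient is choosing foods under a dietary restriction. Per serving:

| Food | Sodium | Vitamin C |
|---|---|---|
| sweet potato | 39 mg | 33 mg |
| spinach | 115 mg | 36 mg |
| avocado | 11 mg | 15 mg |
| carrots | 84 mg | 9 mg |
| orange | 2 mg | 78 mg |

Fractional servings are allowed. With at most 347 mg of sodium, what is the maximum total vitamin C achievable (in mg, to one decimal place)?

13533.0 mg

Vitamin C per mg sodium: orange 39, avocado 1.364, sweet potato 0.8462, spinach 0.313, carrots 0.1071.
With no serving limits, spend the whole sodium allowance on orange: 347 mg / 2 mg × 78 mg = 13533.0 mg.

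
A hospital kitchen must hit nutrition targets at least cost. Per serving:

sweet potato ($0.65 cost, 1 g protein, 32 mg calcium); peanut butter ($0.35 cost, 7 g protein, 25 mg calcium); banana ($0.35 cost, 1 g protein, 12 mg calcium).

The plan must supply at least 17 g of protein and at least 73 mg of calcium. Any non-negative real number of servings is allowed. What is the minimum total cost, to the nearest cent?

Check every corner: each single food scaled to meet both minima, and each pair solved so both constraints bind.
sweet potato only: max(17/1, 73/32) = 17 servings → $11.05.
peanut butter only: max(17/7, 73/25) = 2.92 servings → $1.02.
banana only: max(17/1, 73/12) = 17 servings → $5.95.
sweet potato + peanut butter with both tight: 0.4322 servings and 2.367 servings → $1.11.
sweet potato + banana: the both-tight solution has a negative serving — not a feasible corner.
peanut butter + banana with both tight: 2.22 servings and 1.458 servings → $1.29.
Cheapest feasible corner: $1.02.

$1.02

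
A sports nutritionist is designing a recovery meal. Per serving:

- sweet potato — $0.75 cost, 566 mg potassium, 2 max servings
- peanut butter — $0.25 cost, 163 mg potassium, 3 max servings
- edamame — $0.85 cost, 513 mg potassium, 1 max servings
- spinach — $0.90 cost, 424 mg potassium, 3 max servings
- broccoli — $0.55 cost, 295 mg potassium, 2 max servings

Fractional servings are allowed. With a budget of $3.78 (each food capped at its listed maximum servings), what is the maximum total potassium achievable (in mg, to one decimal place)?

2498.7 mg

Potassium per dollar: sweet potato 754.7, peanut butter 652, edamame 603.5, broccoli 536.4, spinach 471.1.
Take 2 servings of sweet potato: spends $1.50, +1132.0 mg potassium (running total 1132.0 mg).
Take 3 servings of peanut butter: spends $0.75, +489.0 mg potassium (running total 1621.0 mg).
Take 1 serving of edamame: spends $0.85, +513.0 mg potassium (running total 2134.0 mg).
Take 1.236 servings of broccoli: spends $0.68, +364.7 mg potassium (running total 2498.7 mg).
Filling greedily by potassium-per-dollar is optimal for one linear limit, giving 2498.7 mg.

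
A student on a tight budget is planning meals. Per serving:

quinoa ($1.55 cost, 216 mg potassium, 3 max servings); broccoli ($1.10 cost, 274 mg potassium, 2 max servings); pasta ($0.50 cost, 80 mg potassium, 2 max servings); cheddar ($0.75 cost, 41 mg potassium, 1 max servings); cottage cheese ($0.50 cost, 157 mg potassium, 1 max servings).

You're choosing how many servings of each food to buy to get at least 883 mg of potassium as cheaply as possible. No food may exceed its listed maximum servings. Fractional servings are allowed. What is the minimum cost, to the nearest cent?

$3.83

Cost per mg of potassium: cottage cheese $0.0032, broccoli $0.0040, pasta $0.0063, quinoa $0.0072, cheddar $0.0183.
Take 1 serving of cottage cheese: +157.0 mg potassium for $0.50 (total $0.50, still need 726.0 mg).
Take 2 servings of broccoli: +548.0 mg potassium for $2.20 (total $2.70, still need 178.0 mg).
Take 2 servings of pasta: +160.0 mg potassium for $1.00 (total $3.70, still need 18.0 mg).
Take 0.08333 servings of quinoa: +18.0 mg potassium for $0.13 (total $3.83, still need 0.0 mg).
Greedy by cheapest-per-mg is optimal for a single linear constraint, so the minimum cost is $3.83.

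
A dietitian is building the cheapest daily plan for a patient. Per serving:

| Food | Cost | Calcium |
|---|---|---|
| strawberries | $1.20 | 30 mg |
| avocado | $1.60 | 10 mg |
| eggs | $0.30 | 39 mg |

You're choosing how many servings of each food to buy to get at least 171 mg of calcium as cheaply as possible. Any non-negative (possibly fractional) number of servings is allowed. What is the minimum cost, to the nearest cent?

Cost per mg of calcium: eggs $0.0077, strawberries $0.0400, avocado $0.1600.
With no serving limits, use only eggs: 171 mg / 39 mg = 4.385 servings × $0.30 = $1.32.

$1.32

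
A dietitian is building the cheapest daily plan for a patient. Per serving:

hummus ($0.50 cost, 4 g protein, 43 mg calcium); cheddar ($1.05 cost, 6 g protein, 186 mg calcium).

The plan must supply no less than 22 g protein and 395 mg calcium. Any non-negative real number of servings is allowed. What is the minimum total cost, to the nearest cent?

$3.14

Check every corner: each single food scaled to meet both minima, and each pair solved so both constraints bind.
hummus only: max(22/4, 395/43) = 9.186 servings → $4.59.
cheddar only: max(22/6, 395/186) = 3.667 servings → $3.85.
hummus + cheddar with both tight: 3.543 servings and 1.305 servings → $3.14.
The minimum over all feasible corners is $3.14.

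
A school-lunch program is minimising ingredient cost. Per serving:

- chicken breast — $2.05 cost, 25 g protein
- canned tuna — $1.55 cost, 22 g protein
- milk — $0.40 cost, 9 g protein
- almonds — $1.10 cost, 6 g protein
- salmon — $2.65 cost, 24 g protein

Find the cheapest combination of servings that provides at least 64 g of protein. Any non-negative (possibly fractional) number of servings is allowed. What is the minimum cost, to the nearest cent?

$2.84

Cost per g of protein: milk $0.0444, canned tuna $0.0705, chicken breast $0.0820, salmon $0.1104, almonds $0.1833.
With no serving limits, use only milk: 64 g / 9 g = 7.111 servings × $0.40 = $2.84.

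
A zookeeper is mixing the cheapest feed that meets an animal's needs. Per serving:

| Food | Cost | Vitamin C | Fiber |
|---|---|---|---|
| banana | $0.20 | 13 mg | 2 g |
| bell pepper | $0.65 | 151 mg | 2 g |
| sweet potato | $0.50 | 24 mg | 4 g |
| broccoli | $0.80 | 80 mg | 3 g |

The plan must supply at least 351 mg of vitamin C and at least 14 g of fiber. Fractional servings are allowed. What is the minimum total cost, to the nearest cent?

At the optimum either one food covers both requirements or two foods hit both targets exactly; no other combination can be cheaper.
banana only: max(351/13, 14/2) = 27 servings → $5.40.
bell pepper only: max(351/151, 14/2) = 7 servings → $4.55.
sweet potato only: max(351/24, 14/4) = 14.62 servings → $7.31.
broccoli only: max(351/80, 14/3) = 4.667 servings → $3.73.
banana + bell pepper with both tight: 5.116 servings and 1.884 servings → $2.25.
banana + sweet potato with both targets exact would need a negative amount; discard.
banana + broccoli with both tight: 0.5537 servings and 4.298 servings → $3.55.
bell pepper + sweet potato with both tight: 1.921 servings and 2.54 servings → $2.52.
bell pepper + broccoli with both targets exact would need a negative amount; discard.
sweet potato + broccoli with both tight: 0.2702 servings and 4.306 servings → $3.58.
Cheapest feasible corner: $2.25.

$2.25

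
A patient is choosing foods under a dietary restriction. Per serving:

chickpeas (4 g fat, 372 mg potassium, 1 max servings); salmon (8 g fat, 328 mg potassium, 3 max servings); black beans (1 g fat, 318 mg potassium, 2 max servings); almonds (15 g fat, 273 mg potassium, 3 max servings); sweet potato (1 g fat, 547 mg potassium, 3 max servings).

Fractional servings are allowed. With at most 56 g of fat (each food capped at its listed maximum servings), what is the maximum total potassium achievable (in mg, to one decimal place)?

Potassium per g fat: sweet potato 547, black beans 318, chickpeas 93, salmon 41, almonds 18.2.
Take 3 servings of sweet potato: uses 3 g fat, +1641.0 mg potassium (running total 1641.0 mg).
Take 2 servings of black beans: uses 2 g fat, +636.0 mg potassium (running total 2277.0 mg).
Take 1 serving of chickpeas: uses 4 g fat, +372.0 mg potassium (running total 2649.0 mg).
Take 3 servings of salmon: uses 24 g fat, +984.0 mg potassium (running total 3633.0 mg).
Take 1.533 servings of almonds: uses 23 g fat, +418.6 mg potassium (running total 4051.6 mg).
Greedy by best ratio exhausts the fat allowance optimally: 4051.6 mg.

4051.6 mg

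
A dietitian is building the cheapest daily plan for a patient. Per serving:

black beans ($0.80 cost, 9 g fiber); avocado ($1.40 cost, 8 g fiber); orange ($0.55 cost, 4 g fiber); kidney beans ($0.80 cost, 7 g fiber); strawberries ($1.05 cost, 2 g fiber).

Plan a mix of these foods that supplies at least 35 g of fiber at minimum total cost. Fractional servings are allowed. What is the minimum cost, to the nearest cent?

$3.11

Cost per g of fiber: black beans $0.0889, kidney beans $0.1143, orange $0.1375, avocado $0.1750, strawberries $0.5250.
With no serving limits, use only black beans: 35 g / 9 g = 3.889 servings × $0.80 = $3.11.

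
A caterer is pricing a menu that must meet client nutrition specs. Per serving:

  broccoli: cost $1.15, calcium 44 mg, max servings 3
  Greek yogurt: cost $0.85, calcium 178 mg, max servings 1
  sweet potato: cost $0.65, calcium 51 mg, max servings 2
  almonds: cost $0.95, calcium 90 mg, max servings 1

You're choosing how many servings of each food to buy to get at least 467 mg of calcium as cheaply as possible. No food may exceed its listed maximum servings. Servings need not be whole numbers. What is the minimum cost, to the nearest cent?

Cost per mg of calcium: Greek yogurt $0.0048, almonds $0.0106, sweet potato $0.0127, broccoli $0.0261.
Take 1 serving of Greek yogurt: +178.0 mg calcium for $0.85 (total $0.85, still need 289.0 mg).
Take 1 serving of almonds: +90.0 mg calcium for $0.95 (total $1.80, still need 199.0 mg).
Take 2 servings of sweet potato: +102.0 mg calcium for $1.30 (total $3.10, still need 97.0 mg).
Take 2.205 servings of broccoli: +97.0 mg calcium for $2.54 (total $5.64, still need 0.0 mg).
Greedy by cheapest-per-mg is optimal for a single linear constraint, so the minimum cost is $5.64.

$5.64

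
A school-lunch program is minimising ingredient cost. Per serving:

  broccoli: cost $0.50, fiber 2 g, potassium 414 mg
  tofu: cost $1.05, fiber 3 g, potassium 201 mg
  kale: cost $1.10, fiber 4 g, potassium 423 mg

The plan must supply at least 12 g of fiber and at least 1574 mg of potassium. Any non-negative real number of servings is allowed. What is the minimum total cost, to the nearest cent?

$3.00

This is a tiny linear program; its minimum lies at a vertex of the feasible set. List the vertices and price them.
broccoli only: max(12/2, 1574/414) = 6 servings → $3.00.
tofu only: max(12/3, 1574/201) = 7.831 servings → $8.22.
kale only: max(12/4, 1574/423) = 3.721 servings → $4.09.
broccoli + tofu with both tight: 2.75 servings and 2.167 servings → $3.65.
broccoli + kale with both tight: 1.506 servings and 2.247 servings → $3.22.
tofu + kale: intersection lies outside the first quadrant.
Cheapest feasible corner: $3.00.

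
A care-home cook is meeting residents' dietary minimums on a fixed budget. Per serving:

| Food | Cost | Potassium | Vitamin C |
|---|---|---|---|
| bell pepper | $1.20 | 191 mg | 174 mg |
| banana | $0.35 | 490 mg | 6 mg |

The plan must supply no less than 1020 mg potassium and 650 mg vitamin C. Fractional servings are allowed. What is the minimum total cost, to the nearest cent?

Minimising a linear cost over {potassium ≥ 1020, vitamin C ≥ 650, servings ≥ 0} — the optimum is at a vertex, using one or two foods.
bell pepper only: max(1020/191, 650/174) = 5.34 servings → $6.41.
banana only: max(1020/490, 650/6) = 108.3 servings → $37.92.
bell pepper + banana with both tight: 3.714 servings and 0.634 servings → $4.68.
So the least-cost plan costs $4.68.

$4.68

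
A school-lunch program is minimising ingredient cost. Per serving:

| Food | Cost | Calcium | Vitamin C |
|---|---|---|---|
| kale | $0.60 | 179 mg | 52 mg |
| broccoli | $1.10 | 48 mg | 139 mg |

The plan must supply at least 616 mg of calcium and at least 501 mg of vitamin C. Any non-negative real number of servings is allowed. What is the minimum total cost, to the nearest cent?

$4.48

For a min-cost LP with two ≥-constraints, a basic feasible solution has at most two positive variables.
kale only: max(616/179, 501/52) = 9.635 servings → $5.78.
broccoli only: max(616/48, 501/139) = 12.83 servings → $14.12.
kale + broccoli with both tight: 2.751 servings and 2.575 servings → $4.48.
Cheapest feasible corner: $4.48.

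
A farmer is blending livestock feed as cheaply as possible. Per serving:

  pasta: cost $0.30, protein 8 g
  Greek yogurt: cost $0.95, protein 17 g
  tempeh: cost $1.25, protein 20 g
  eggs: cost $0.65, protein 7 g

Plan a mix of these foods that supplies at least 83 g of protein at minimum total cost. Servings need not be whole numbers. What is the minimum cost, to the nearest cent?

$3.11

Cost per g of protein: pasta $0.0375, Greek yogurt $0.0559, tempeh $0.0625, eggs $0.0929.
With no serving limits, use only pasta: 83 g / 8 g = 10.38 servings × $0.30 = $3.11.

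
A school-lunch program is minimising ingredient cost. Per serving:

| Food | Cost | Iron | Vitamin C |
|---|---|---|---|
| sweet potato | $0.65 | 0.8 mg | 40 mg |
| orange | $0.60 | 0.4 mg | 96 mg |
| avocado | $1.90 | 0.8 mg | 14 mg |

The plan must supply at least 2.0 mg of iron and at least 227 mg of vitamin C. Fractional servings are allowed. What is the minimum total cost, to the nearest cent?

$2.08

For a min-cost LP with two ≥-constraints, a basic feasible solution has at most two positive variables.
sweet potato only: max(2.0/0.8, 227/40) = 5.675 servings → $3.69.
orange only: max(2.0/0.4, 227/96) = 5 servings → $3.00.
avocado only: max(2.0/0.8, 227/14) = 16.21 servings → $30.81.
sweet potato + orange with both tight: 1.664 servings and 1.671 servings → $2.08.
sweet potato + avocado: the both-tight solution has a negative serving — not a feasible corner.
orange + avocado with both tight: 2.157 servings and 1.421 servings → $3.99.
So the least-cost plan costs $2.08.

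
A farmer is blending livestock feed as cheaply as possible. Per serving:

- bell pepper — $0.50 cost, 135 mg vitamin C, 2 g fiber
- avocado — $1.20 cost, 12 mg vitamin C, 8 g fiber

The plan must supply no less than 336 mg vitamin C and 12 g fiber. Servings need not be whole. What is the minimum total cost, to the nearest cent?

With two linear requirements the optimum uses one or two foods; enumerate the corners.
bell pepper only: max(336/135, 12/2) = 6 servings → $3.00.
avocado only: max(336/12, 12/8) = 28 servings → $33.60.
bell pepper + avocado with both tight: 2.409 servings and 0.8977 servings → $2.28.
So the least-cost plan costs $2.28.

$2.28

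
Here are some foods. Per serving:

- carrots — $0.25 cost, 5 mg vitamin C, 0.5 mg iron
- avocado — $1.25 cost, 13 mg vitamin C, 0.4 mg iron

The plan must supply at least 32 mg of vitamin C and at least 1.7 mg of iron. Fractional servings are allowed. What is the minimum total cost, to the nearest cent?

$1.60

Minimising a linear cost over {vitamin C ≥ 32, iron ≥ 1.7, servings ≥ 0} — the optimum is at a vertex, using one or two foods.
carrots only: max(32/5, 1.7/0.5) = 6.4 servings → $1.60.
avocado only: max(32/13, 1.7/0.4) = 4.25 servings → $5.31.
carrots + avocado with both tight: 2.067 servings and 1.667 servings → $2.60.
The minimum over all feasible corners is $1.60.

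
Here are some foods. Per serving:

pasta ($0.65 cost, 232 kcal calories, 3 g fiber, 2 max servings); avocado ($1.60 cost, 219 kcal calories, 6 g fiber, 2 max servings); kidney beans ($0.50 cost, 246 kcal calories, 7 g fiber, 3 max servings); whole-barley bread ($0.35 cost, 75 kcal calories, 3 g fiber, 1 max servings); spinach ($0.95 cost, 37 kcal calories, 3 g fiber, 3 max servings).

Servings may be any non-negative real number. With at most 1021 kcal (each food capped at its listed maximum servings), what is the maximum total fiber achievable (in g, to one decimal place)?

Fiber per kcal: spinach 0.08108, whole-barley bread 0.04, kidney beans 0.02846, avocado 0.0274, pasta 0.01293.
Take 3 servings of spinach: uses 111 kcal, +9.0 g fiber (running total 9.0 g).
Take 1 serving of whole-barley bread: uses 75 kcal, +3.0 g fiber (running total 12.0 g).
Take 3 servings of kidney beans: uses 738 kcal, +21.0 g fiber (running total 33.0 g).
Take 0.4429 servings of avocado: uses 97 kcal, +2.7 g fiber (running total 35.7 g).
Greedy by best ratio exhausts the calories allowance optimally: 35.7 g.

35.7 g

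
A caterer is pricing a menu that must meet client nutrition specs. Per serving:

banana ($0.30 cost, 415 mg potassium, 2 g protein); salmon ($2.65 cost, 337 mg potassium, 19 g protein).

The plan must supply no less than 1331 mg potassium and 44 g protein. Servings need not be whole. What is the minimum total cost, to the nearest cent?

$6.17

Two binding constraints pin down two serving amounts, so the optimal mix uses at most two foods. The candidates are each food alone (scaled to the tighter of potassium/protein) and each pair with both constraints tight.
banana only: max(1331/415, 44/2) = 22 servings → $6.60.
salmon only: max(1331/337, 44/19) = 3.95 servings → $10.47.
banana + salmon with both tight: 1.451 servings and 2.163 servings → $6.17.
Cheapest feasible corner: $6.17.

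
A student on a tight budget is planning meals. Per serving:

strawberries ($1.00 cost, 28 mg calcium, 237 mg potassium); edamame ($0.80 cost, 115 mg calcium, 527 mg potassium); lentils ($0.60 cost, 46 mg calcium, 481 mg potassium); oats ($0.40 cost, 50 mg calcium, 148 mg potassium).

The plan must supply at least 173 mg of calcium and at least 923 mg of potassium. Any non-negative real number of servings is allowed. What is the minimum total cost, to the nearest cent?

$1.34

strawberries only: max(173/28, 923/237) = 6.179 servings → $6.18.
edamame only: max(173/115, 923/527) = 1.751 servings → $1.40.
lentils only: max(173/46, 923/481) = 3.761 servings → $2.26.
oats only: max(173/50, 923/148) = 6.236 servings → $2.49.
strawberries + edamame with both tight: 1.198 servings and 1.213 servings → $2.17.
strawberries + lentils with both targets exact would need a negative amount; discard.
strawberries + oats with both tight: 2.666 servings and 1.967 servings → $3.45.
edamame + lentils with both tight: 1.312 servings and 0.4819 servings → $1.34.
edamame + oats: intersection lies outside the first quadrant.
lentils + oats with both tight: 1.192 servings and 2.364 servings → $1.66.
The minimum over all feasible corners is $1.34.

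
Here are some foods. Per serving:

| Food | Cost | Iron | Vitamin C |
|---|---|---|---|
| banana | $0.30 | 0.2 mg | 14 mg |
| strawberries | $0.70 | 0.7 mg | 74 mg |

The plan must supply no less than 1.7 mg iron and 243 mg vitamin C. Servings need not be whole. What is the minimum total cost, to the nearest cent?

$2.30

banana only: max(1.7/0.2, 243/14) = 17.36 servings → $5.21.
strawberries only: max(1.7/0.7, 243/74) = 3.284 servings → $2.30.
banana + strawberries: the both-tight solution has a negative serving — not a feasible corner.
So the least-cost plan costs $2.30.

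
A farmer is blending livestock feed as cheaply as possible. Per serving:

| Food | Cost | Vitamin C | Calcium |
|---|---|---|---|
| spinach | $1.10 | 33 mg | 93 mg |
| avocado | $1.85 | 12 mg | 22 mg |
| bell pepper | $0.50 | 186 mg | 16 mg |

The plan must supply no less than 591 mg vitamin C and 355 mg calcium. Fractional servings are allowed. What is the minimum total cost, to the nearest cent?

$5.00

With two linear requirements the optimum uses one or two foods; enumerate the corners.
spinach only: max(591/33, 355/93) = 17.91 servings → $19.70.
avocado only: max(591/12, 355/22) = 49.25 servings → $91.11.
bell pepper only: max(591/186, 355/16) = 22.19 servings → $11.09.
spinach + avocado with both targets exact would need a negative amount; discard.
spinach + bell pepper with both tight: 3.374 servings and 2.579 servings → $5.00.
avocado + bell pepper with both tight: 14.51 servings and 2.242 servings → $27.96.
The minimum over all feasible corners is $5.00.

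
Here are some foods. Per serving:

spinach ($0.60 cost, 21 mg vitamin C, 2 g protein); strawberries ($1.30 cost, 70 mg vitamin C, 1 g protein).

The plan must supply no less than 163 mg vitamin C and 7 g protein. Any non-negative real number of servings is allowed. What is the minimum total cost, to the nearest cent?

$3.60

With two linear requirements the optimum uses one or two foods; enumerate the corners.
spinach only: max(163/21, 7/2) = 7.762 servings → $4.66.
strawberries only: max(163/70, 7/1) = 7 servings → $9.10.
spinach + strawberries with both tight: 2.748 servings and 1.504 servings → $3.60.
Cheapest feasible corner: $3.60.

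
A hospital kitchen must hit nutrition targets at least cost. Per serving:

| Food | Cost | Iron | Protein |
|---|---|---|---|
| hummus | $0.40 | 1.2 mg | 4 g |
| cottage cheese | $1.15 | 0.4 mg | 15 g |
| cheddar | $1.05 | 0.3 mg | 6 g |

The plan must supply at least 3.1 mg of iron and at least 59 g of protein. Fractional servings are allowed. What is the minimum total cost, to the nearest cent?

$4.65

An LP optimum is at a vertex; with two nutrient constraints at most two foods are used. Check each candidate.
hummus only: max(3.1/1.2, 59/4) = 14.75 servings → $5.90.
cottage cheese only: max(3.1/0.4, 59/15) = 7.75 servings → $8.91.
cheddar only: max(3.1/0.3, 59/6) = 10.33 servings → $10.85.
hummus + cottage cheese with both tight: 1.396 servings and 3.561 servings → $4.65.
hummus + cheddar with both tight: 0.15 servings and 9.733 servings → $10.28.
cottage cheese + cheddar with both targets exact would need a negative amount; discard.
Cheapest feasible corner: $4.65.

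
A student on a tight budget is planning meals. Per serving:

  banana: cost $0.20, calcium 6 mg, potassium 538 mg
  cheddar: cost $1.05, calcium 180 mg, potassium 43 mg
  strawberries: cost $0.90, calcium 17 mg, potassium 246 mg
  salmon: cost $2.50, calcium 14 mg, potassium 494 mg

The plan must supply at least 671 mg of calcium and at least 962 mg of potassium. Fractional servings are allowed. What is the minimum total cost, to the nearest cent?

banana only: max(671/6, 962/538) = 111.8 servings → $22.37.
cheddar only: max(671/180, 962/43) = 22.37 servings → $23.49.
strawberries only: max(671/17, 962/246) = 39.47 servings → $35.52.
salmon only: max(671/14, 962/494) = 47.93 servings → $119.82.
banana + cheddar with both tight: 1.494 servings and 3.678 servings → $4.16.
banana + strawberries: intersection lies outside the first quadrant.
banana + salmon with both targets exact would need a negative amount; discard.
cheddar + strawberries with both tight: 3.415 servings and 3.314 servings → $6.57.
cheddar + salmon with both tight: 3.601 servings and 1.634 servings → $7.87.
strawberries + salmon with both targets exact would need a negative amount; discard.
So the least-cost plan costs $4.16.

$4.16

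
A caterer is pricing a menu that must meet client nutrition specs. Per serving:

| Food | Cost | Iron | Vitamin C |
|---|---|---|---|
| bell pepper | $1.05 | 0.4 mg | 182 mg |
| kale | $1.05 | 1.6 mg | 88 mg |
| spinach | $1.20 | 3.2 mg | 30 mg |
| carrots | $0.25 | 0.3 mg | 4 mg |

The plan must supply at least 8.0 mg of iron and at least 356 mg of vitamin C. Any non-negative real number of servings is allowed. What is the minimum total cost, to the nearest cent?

Compare the cost at each extreme point of the feasible region.
bell pepper only: max(8.0/0.4, 356/182) = 20 servings → $21.00.
kale only: max(8.0/1.6, 356/88) = 5 servings → $5.25.
spinach only: max(8.0/3.2, 356/30) = 11.87 servings → $14.24.
carrots only: max(8.0/0.3, 356/4) = 89 servings → $22.25.
bell pepper + kale: the both-tight solution has a negative serving — not a feasible corner.
bell pepper + spinach with both tight: 1.576 servings and 2.303 servings → $4.42.
bell pepper + carrots with both tight: 1.411 servings and 24.78 servings → $7.68.
kale + spinach with both tight: 3.849 servings and 0.5753 servings → $4.73.
kale + carrots with both tight: 3.74 servings and 6.72 servings → $5.61.
spinach + carrots: the both-tight solution has a negative serving — not a feasible corner.
So the least-cost plan costs $4.42.

$4.42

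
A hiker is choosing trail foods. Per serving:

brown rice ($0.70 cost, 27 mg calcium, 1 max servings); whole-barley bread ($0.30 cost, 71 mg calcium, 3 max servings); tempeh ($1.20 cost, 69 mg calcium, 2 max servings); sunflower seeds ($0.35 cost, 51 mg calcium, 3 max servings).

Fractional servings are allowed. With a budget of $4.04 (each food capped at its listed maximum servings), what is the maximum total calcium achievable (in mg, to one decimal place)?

486.2 mg

Calcium per dollar: whole-barley bread 236.7, sunflower seeds 145.7, tempeh 57.5, brown rice 38.57.
Take 3 servings of whole-barley bread: spends $0.90, +213.0 mg calcium (running total 213.0 mg).
Take 3 servings of sunflower seeds: spends $1.05, +153.0 mg calcium (running total 366.0 mg).
Take 1.742 servings of tempeh: spends $2.09, +120.2 mg calcium (running total 486.2 mg).
Greedy by best ratio exhausts the cost allowance optimally: 486.2 mg.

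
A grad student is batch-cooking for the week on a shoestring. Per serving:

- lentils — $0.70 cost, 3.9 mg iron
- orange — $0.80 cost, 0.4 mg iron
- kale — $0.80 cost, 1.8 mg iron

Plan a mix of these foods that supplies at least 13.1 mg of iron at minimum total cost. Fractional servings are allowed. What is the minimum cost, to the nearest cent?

$2.35

Cost per mg of iron: lentils $0.1795, kale $0.4444, orange $2.0000.
With no serving limits, use only lentils: 13.1 mg / 3.9 mg = 3.359 servings × $0.70 = $2.35.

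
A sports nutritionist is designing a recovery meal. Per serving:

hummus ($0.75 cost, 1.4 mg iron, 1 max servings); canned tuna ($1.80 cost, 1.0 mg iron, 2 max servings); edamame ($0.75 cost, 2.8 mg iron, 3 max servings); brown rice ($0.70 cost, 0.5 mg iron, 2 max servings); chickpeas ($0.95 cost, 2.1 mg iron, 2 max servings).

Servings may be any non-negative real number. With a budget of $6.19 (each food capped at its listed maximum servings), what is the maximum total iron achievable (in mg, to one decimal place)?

Iron per dollar: edamame 3.733, chickpeas 2.211, hummus 1.867, brown rice 0.7143, canned tuna 0.5556.
Take 3 servings of edamame: spends $2.25, +8.4 mg iron (running total 8.4 mg).
Take 2 servings of chickpeas: spends $1.90, +4.2 mg iron (running total 12.6 mg).
Take 1 serving of hummus: spends $0.75, +1.4 mg iron (running total 14.0 mg).
Take 1.843 servings of brown rice: spends $1.29, +0.9 mg iron (running total 14.9 mg).
Greedy by best ratio exhausts the cost allowance optimally: 14.9 mg.

14.9 mg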